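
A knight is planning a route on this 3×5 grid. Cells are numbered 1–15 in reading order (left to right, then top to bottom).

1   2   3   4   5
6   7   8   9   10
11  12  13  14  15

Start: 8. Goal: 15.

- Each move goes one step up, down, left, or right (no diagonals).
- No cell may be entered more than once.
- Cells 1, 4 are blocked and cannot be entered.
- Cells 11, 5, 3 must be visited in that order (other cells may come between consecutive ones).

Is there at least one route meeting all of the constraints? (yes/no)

5 must be visited but has only one open neighbour (10), and it is neither the start nor the goal — the route would have to enter and leave through 10, re-entering it.

no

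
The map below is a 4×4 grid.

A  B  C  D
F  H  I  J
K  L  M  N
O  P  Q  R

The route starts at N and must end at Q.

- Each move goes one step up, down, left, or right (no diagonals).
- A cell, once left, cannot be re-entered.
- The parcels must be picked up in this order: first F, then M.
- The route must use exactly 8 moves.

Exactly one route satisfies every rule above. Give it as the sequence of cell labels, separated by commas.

N, J, I, H, F, K, L, M, Q

The waypoints must appear in the order F, M, with no cell reused.
Route from N: up 1 to J, left 3 to F, down 1 to K, right 2 to M, down 1 to Q — 8 moves in all.
Check: order respected (F at step 4, M at step 7); 8 moves as required.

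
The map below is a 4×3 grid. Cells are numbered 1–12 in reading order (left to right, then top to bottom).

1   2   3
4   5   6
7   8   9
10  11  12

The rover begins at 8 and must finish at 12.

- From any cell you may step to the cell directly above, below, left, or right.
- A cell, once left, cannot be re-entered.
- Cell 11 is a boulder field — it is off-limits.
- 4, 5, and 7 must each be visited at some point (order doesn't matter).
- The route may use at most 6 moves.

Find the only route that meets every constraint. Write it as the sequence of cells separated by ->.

8 -> 7 -> 4 -> 5 -> 6 -> 9 -> 12

Any route must reach 4, 5, and 7 and still end at 12 within 6 moves, so the order of the required stops is forced.
Route from 8: left to 7, up to 4, 2× right (reaching 6), 2× down (reaching 12) — 6 moves in all.
Check: all required cells visited; 6 ≤ 6 moves.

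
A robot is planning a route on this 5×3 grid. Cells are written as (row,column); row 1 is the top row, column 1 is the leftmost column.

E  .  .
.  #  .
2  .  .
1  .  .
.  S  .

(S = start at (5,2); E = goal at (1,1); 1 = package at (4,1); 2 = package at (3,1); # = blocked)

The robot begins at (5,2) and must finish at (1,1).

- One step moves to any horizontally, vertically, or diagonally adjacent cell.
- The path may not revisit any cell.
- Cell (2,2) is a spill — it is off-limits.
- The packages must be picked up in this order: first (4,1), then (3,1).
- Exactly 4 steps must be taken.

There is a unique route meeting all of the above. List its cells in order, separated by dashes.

(5,2) - (4,1) - (3,1) - (2,1) - (1,1)

The waypoints must appear in the order (4,1), (3,1), with no cell reused.
Route from (5,2): up-left to (4,1), 3× up (reaching (1,1)) — 4 moves in all.
Check: order respected (1 at step 1, 2 at step 2); 4 moves as required.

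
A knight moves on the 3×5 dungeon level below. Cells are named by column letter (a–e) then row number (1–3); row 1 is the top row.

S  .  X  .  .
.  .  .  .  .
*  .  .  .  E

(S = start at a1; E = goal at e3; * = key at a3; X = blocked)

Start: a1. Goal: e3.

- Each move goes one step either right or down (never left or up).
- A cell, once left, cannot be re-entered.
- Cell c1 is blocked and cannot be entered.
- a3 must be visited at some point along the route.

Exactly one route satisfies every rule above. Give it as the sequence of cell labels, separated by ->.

Moves only go right or down, so the column and row indices never decrease.
Route from a1: down 2 to a3, right 4 to e3 — 6 moves in all.
Check: all required cells visited.

a1 -> a2 -> a3 -> b3 -> c3 -> d3 -> e3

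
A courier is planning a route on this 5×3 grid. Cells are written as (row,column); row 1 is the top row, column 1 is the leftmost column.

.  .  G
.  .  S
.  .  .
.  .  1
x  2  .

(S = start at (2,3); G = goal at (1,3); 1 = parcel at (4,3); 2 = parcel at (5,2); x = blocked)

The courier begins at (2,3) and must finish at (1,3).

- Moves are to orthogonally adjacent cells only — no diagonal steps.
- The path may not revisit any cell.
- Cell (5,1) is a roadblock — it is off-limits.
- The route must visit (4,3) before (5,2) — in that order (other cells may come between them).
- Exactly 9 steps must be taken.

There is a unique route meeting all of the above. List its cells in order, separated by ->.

(2,3) -> (3,3) -> (4,3) -> (5,3) -> (5,2) -> (4,2) -> (3,2) -> (2,2) -> (1,2) -> (1,3)

The waypoints must appear in the order (4,3), (5,2), with no cell reused.
Route from (2,3): 3× down (reaching (5,3)), left to (5,2), 4× up (reaching (1,2)), right to (1,3) — 9 moves in all.
Check: order respected (1 at step 2, 2 at step 4); 9 moves as required.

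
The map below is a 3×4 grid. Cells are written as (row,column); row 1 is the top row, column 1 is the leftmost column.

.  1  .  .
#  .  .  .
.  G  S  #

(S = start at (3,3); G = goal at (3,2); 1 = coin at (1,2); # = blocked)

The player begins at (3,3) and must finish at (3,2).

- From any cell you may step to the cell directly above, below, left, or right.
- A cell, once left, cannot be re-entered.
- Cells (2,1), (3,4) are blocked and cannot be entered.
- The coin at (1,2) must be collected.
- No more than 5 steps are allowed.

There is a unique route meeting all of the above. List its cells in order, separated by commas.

(3,3), (2,3), (1,3), (1,2), (2,2), (3,2)

The budget equals the shortest possible length, so every move has to be on a shortest route through the required cells.
Route from (3,3): 2× up (reaching (1,3)), left to (1,2), 2× down (reaching (3,2)) — 5 moves in all.
Check: all required cells visited; 5 ≤ 5 moves.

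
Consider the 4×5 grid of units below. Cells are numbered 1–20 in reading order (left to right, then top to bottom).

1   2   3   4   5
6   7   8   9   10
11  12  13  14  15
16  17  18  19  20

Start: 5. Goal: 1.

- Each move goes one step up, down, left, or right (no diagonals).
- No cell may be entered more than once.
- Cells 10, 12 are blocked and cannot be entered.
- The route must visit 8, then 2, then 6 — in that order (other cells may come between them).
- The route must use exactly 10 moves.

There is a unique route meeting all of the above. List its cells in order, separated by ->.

5 -> 4 -> 9 -> 14 -> 13 -> 8 -> 3 -> 2 -> 7 -> 6 -> 1

The waypoints must appear in the order 8, 2, 6, with no cell reused.
Route from 5: left 1 to 4, down 2 to 14, left 1 to 13, up 2 to 3, left 1 to 2, down 1 to 7, left 1 to 6, up 1 to 1 — 10 moves in all.
Check: order respected (8 at step 5, 2 at step 7, 6 at step 9); 10 moves as required.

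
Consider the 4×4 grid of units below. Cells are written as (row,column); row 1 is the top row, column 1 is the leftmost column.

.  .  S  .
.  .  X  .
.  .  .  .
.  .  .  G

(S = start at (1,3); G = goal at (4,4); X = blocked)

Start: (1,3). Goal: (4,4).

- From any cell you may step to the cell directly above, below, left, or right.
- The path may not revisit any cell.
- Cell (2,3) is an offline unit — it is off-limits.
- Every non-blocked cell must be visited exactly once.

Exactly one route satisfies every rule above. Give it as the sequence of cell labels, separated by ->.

(1,3) -> (1,4) -> (2,4) -> (3,4) -> (3,3) -> (3,2) -> (2,2) -> (1,2) -> (1,1) -> (2,1) -> (3,1) -> (4,1) -> (4,2) -> (4,3) -> (4,4)

Need to visit all 15 open cells exactly once, starting at (1,3) and ending at (4,4).
Cell (4,1) has only two open neighbours ((3,1) and (4,2)), so the path must pass straight through it: one of those is the cell it's entered from and the other is where it exits.
Route from (1,3): right to (1,4), 2× down (reaching (3,4)), 2× left (reaching (3,2)), 2× up (reaching (1,2)), left to (1,1), 3× down (reaching (4,1)), 3× right (reaching (4,4)) — 14 moves in all.
Check: all 15 open cells covered.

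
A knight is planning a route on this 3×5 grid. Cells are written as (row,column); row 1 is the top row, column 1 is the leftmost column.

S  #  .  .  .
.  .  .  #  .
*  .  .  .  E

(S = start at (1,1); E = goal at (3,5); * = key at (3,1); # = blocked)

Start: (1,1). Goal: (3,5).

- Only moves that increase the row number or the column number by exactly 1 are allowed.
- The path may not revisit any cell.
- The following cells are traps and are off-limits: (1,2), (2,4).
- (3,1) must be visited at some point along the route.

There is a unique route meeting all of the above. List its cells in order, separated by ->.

(1,1) -> (2,1) -> (3,1) -> (3,2) -> (3,3) -> (3,4) -> (3,5)

Moves only go right or down, so the column and row indices never decrease.
Route from (1,1): 2× down (reaching (3,1)), 4× right (reaching (3,5)) — 6 moves in all.
Check: all required cells visited.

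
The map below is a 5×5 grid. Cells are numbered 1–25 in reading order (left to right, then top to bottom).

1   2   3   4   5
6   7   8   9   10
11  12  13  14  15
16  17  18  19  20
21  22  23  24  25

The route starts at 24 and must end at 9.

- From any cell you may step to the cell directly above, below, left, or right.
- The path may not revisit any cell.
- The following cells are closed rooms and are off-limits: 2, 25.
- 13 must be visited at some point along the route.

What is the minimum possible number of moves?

Any route passes through 13 somewhere between 24 and 9. Summing Manhattan distances along the two legs (24 → 13 → 9) gives a lower bound of 3 + 2 = 5 moves.
A route of 5 moves achieves this: 24 → 19 → 14 → 13 → 8 → 9.
Since 5 matches the lower bound, it is optimal.

5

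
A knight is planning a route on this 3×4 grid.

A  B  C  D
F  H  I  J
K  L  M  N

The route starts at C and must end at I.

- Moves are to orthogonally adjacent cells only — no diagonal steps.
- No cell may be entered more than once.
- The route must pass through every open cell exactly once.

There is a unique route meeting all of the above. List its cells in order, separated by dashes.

Need to visit all 12 open cells exactly once, starting at C and ending at I.
Cell K has only two open neighbours (F and L), so the path must pass straight through it: one of those is the cell it's entered from and the other is where it exits.
Route from C: right 1 to D, down 2 to N, left 3 to K, up 2 to A, right 1 to B, down 1 to H, right 1 to I — 11 moves in all.
Check: all 12 open cells covered.

C - D - J - N - M - L - K - F - A - B - H - I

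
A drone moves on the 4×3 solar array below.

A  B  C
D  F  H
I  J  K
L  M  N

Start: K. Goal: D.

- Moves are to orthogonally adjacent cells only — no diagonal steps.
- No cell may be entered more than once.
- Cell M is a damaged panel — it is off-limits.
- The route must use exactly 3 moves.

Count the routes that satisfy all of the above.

3

Need simple routes of exactly 3 moves from K to D (Manhattan distance 3, so 0 moves are spent on a detour and 0 undoing it).
Enumerating: K H F D | K J F D | K J I D.
That gives 3 routes.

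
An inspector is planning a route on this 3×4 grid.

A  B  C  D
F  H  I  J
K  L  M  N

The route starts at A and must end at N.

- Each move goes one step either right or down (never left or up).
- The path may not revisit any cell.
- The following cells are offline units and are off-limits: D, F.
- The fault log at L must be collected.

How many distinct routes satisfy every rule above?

A right/down-only route from A to N makes exactly 2 down-moves and 3 right-moves in some order.
With no other constraints that would be C(5,2) = 10 routes.
Split at L and multiply the segment counts (each segment already excludes blocked cells): A→L: 1; L→N: 1; product = 1.
That gives 1 route.

1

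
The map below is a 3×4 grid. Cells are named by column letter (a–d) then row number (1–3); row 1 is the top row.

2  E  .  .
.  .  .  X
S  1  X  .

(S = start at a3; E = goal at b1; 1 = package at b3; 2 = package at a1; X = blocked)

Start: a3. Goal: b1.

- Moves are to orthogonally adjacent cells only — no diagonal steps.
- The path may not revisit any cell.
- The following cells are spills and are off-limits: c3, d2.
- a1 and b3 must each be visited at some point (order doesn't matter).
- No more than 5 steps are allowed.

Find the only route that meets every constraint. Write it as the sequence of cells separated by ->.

a3 -> b3 -> b2 -> a2 -> a1 -> b1

Any route must reach a1 and b3 and still end at b1 within 5 moves, so the order of the required stops is forced.
Route from a3: right to b3, up to b2, left to a2, up to a1, right to b1 — 5 moves in all.
Check: all required cells visited; 5 ≤ 5 moves.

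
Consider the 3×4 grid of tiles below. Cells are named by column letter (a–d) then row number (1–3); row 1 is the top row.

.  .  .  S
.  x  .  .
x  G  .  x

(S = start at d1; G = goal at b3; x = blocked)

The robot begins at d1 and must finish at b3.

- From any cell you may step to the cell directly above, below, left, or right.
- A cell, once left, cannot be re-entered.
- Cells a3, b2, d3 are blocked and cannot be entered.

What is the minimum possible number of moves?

The Manhattan distance from d1 to b3 is |1−3| + |4−2| = 4, so at least 4 moves are needed.
A route of 4 moves achieves this: d1 → d2 → c2 → c3 → b3.
Since 4 matches the lower bound, it is optimal.

4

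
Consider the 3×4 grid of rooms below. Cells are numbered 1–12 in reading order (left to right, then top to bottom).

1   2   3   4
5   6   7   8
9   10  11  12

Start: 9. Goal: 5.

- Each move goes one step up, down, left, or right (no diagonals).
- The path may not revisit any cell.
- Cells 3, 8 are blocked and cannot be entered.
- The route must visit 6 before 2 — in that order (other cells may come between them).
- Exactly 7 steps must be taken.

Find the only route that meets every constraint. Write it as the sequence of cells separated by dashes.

The waypoints must appear in the order 6, 2, with no cell reused.
Route from 9: 2× right (reaching 11), up to 7, left to 6, up to 2, left to 1, down to 5 — 7 moves in all.
Check: order respected (6 at step 4, 2 at step 5); 7 moves as required.

9 - 10 - 11 - 7 - 6 - 2 - 1 - 5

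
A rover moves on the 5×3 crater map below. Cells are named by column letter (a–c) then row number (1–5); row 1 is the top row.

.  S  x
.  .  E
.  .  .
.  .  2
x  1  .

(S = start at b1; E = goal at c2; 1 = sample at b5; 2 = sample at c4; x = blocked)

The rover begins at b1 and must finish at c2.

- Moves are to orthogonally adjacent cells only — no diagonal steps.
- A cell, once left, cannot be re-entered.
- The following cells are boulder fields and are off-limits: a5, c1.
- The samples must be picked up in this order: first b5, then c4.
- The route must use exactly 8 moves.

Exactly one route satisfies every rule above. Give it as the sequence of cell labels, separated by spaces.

The waypoints must appear in the order b5, c4, with no cell reused.
Route from b1: down 4 to b5, right 1 to c5, up 3 to c2 — 8 moves in all.
Check: order respected (1 at step 4, 2 at step 6); 8 moves as required.

b1 b2 b3 b4 b5 c5 c4 c3 c2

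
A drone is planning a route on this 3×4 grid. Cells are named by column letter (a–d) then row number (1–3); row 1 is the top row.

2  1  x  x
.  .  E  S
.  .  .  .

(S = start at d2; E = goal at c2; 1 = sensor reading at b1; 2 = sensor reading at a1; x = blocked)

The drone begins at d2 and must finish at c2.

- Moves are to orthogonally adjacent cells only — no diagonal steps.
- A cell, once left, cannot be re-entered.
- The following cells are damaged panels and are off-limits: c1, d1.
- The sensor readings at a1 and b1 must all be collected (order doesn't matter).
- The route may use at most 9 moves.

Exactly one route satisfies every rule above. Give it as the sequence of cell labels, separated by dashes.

Any route must reach a1 and b1 and still end at c2 within 9 moves, so the order of the required stops is forced.
Route from d2: down 1 to d3, left 3 to a3, up 2 to a1, right 1 to b1, down 1 to b2, right 1 to c2 — 9 moves in all.
Check: all required cells visited; 9 ≤ 9 moves.

d2 - d3 - c3 - b3 - a3 - a2 - a1 - b1 - b2 - c2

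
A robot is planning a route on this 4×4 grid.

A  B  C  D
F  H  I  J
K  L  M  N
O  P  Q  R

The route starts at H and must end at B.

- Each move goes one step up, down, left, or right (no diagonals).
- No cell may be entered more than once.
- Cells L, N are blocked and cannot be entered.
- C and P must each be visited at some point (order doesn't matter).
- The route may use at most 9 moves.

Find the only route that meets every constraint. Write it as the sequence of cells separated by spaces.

The budget equals the shortest possible length, so every move has to be on a shortest route through the required cells.
Route from H: left 1 to F, down 2 to O, right 2 to Q, up 3 to C, left 1 to B — 9 moves in all.
Check: all required cells visited; 9 ≤ 9 moves.

H F K O P Q M I C B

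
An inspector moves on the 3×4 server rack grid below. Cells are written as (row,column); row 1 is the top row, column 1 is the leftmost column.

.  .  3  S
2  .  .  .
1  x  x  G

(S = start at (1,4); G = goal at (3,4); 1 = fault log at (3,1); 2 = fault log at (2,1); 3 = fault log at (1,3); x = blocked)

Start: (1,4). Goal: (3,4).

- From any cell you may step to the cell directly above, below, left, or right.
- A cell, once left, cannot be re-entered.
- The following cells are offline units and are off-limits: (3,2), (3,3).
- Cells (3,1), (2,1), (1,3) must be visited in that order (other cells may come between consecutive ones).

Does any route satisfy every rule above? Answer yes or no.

(3,1) must be visited but has only one open neighbour ((2,1)), and it is neither the start nor the goal — the route would have to enter and leave through (2,1), re-entering it.

no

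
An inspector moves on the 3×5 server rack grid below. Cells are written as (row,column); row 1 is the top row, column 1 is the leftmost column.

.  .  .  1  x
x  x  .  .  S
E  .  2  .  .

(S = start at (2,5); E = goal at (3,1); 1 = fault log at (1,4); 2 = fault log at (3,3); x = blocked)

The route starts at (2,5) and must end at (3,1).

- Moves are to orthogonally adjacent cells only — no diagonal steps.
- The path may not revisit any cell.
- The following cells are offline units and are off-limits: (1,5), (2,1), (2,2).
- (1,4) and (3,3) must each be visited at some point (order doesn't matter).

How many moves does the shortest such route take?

7

Any route passes through (1,4) and (3,3) in some order between (2,5) and (3,1). Summing Manhattan distances along each leg and taking the cheapest ordering ((2,5) → (1,4) → (3,3) → (3,1)) gives a lower bound of 2 + 3 + 2 = 7 moves.
A route of 7 moves achieves this: (2,5) → (2,4) → (1,4) → (1,3) → (2,3) → (3,3) → (3,2) → (3,1).
Since 7 matches the lower bound, it is optimal.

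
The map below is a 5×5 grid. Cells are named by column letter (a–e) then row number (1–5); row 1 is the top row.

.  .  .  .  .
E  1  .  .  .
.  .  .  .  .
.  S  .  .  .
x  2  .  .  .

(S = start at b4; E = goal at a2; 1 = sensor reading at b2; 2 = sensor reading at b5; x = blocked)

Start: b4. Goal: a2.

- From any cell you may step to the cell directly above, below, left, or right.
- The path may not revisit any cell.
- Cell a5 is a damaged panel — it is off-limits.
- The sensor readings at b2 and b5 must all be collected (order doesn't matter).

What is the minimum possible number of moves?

Any route passes through b2 and b5 in some order between b4 and a2. Summing Manhattan distances along each leg and taking the cheapest ordering (b4 → b5 → b2 → a2) gives a lower bound of 1 + 3 + 1 = 5 moves.
The shortest route satisfying every rule uses 7 moves: b4 → b5 → c5 → c4 → c3 → c2 → b2 → a2.
The no-revisit rule (legs can't share cells) pushes the minimum above the 5-move bound; an exhaustive check rules out every length from 5 to 6, leaving 7 as the minimum.

7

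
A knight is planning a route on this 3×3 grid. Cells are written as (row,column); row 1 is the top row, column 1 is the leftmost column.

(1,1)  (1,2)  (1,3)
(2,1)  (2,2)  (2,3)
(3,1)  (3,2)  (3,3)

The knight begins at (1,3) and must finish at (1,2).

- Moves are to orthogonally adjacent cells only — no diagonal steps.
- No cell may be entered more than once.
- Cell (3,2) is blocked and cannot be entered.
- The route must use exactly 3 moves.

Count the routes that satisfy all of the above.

1

Need simple routes of exactly 3 moves from (1,3) to (1,2) (Manhattan distance 1, so 1 moves are spent on a detour and 1 undoing it).
Enumerating: (1,3) (2,3) (2,2) (1,2).
That gives 1 route.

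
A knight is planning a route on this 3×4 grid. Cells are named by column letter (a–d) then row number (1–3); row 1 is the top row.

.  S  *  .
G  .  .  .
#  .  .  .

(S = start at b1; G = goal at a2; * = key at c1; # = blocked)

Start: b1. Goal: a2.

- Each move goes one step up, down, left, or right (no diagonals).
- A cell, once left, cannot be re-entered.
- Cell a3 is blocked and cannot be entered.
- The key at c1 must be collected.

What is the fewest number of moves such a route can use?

Any route passes through c1 somewhere between b1 and a2. Summing Manhattan distances along the two legs (b1 → c1 → a2) gives a lower bound of 1 + 3 = 4 moves.
A route of 4 moves achieves this: b1 → c1 → c2 → b2 → a2.
Since 4 matches the lower bound, it is optimal.

4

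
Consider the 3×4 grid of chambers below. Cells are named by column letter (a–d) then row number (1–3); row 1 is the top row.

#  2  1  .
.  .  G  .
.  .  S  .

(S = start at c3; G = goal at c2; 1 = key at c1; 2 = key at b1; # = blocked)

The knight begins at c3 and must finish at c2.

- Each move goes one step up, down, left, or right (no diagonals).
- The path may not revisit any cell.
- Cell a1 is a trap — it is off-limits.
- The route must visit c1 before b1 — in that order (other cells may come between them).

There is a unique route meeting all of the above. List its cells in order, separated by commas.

c3, d3, d2, d1, c1, b1, b2, c2

The waypoints must appear in the order c1, b1, with no cell reused.
Route from c3: right 1 to d3, up 2 to d1, left 2 to b1, down 1 to b2, right 1 to c2 — 7 moves in all.
Check: order respected (1 at step 4, 2 at step 5).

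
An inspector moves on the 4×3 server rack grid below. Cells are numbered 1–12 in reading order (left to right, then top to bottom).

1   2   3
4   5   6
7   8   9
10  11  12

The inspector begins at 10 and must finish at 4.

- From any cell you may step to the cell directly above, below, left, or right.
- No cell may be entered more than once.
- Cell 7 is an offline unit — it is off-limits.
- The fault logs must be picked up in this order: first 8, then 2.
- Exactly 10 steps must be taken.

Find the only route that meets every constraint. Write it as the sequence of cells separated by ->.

The waypoints must appear in the order 8, 2, with no cell reused.
Route from 10: 2× right (reaching 12), up to 9, left to 8, up to 5, right to 6, up to 3, 2× left (reaching 1), down to 4 — 10 moves in all.
Check: order respected (8 at step 4, 2 at step 8); 10 moves as required.

10 -> 11 -> 12 -> 9 -> 8 -> 5 -> 6 -> 3 -> 2 -> 1 -> 4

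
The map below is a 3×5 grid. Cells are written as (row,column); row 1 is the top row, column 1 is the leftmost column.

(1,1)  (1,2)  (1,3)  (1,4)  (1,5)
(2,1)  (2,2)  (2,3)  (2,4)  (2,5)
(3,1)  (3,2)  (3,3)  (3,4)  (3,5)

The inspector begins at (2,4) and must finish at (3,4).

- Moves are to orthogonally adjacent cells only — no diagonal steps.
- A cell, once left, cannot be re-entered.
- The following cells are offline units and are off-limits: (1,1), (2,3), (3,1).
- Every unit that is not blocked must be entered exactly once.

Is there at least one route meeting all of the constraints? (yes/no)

no

Cell (2,1) has only one open neighbour but is neither the start nor the goal, so a Hamiltonian route would have to both enter and leave it through the same neighbour — impossible without revisiting.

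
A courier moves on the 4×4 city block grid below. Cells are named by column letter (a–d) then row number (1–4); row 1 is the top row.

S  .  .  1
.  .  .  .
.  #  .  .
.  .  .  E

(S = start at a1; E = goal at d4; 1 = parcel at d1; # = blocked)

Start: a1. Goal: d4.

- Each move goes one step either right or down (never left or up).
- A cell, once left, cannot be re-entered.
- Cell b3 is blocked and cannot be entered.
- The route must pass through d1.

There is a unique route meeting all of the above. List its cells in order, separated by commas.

Moves only go right or down, so the column and row indices never decrease.
Route from a1: 3× right (reaching d1), 3× down (reaching d4) — 6 moves in all.
Check: all required cells visited.

a1, b1, c1, d1, d2, d3, d4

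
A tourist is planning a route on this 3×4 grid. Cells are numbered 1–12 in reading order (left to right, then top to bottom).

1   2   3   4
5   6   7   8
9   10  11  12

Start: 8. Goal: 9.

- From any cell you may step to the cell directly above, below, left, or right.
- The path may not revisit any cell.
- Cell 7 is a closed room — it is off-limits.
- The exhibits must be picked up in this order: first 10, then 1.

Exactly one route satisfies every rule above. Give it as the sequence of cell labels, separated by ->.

8 -> 12 -> 11 -> 10 -> 6 -> 2 -> 1 -> 5 -> 9

The waypoints must appear in the order 10, 1, with no cell reused.
Route from 8: down 1 to 12, left 2 to 10, up 2 to 2, left 1 to 1, down 2 to 9 — 8 moves in all.
Check: order respected (10 at step 3, 1 at step 6).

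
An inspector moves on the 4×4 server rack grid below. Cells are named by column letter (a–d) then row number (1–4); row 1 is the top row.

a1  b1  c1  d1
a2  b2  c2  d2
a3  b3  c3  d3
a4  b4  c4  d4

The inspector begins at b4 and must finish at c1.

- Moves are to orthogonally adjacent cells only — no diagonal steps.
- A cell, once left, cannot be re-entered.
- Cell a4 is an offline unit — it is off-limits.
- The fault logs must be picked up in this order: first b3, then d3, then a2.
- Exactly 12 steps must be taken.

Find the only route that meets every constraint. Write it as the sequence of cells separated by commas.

The waypoints must appear in the order b3, d3, a2, with no cell reused.
Route from b4: up 1 to b3, right 1 to c3, down 1 to c4, right 1 to d4, up 2 to d2, left 3 to a2, up 1 to a1, right 2 to c1 — 12 moves in all.
Check: order respected (b3 at step 1, d3 at step 5, a2 at step 9); 12 moves as required.

b4, b3, c3, c4, d4, d3, d2, c2, b2, a2, a1, b1, c1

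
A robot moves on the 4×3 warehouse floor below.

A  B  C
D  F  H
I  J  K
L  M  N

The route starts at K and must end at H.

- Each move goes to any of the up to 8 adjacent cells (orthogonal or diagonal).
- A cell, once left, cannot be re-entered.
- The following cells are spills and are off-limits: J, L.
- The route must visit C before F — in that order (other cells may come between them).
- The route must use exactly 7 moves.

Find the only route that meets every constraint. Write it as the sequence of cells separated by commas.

The waypoints must appear in the order C, F, with no cell reused.
Route from K: down-left to M, up-left to I, up to D, up-right to B, right to C, down-left to F, right to H — 7 moves in all.
Check: order respected (C at step 5, F at step 6); 7 moves as required.

K, M, I, D, B, C, F, H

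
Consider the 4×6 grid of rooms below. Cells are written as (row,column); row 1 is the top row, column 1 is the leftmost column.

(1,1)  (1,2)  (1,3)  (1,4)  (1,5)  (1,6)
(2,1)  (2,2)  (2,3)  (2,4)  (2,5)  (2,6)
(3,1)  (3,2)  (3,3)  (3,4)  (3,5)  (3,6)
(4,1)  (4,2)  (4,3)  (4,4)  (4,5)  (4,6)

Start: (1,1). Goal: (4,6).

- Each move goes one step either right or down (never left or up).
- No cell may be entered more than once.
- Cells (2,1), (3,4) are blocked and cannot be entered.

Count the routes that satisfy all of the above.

A right/down-only route from (1,1) to (4,6) makes exactly 3 down-moves and 5 right-moves in some order.
With no other constraints that would be C(8,3) = 56 routes.
Subtract routes through each blocked cell (inclusion–exclusion for overlaps): − through (2,1): 21 − through (3,4): 30 + through (2,1)&(3,4): 12 → 17.
That gives 17 routes.

17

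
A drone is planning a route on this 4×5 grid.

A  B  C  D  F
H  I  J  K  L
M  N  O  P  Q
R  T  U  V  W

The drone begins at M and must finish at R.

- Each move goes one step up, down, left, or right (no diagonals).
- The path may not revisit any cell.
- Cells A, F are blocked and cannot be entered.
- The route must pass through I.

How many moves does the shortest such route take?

Any route passes through I somewhere between M and R. Summing Manhattan distances along the two legs (M → I → R) gives a lower bound of 2 + 3 = 5 moves.
A route of 5 moves achieves this: M → H → I → N → T → R.
Since 5 matches the lower bound, it is optimal.

5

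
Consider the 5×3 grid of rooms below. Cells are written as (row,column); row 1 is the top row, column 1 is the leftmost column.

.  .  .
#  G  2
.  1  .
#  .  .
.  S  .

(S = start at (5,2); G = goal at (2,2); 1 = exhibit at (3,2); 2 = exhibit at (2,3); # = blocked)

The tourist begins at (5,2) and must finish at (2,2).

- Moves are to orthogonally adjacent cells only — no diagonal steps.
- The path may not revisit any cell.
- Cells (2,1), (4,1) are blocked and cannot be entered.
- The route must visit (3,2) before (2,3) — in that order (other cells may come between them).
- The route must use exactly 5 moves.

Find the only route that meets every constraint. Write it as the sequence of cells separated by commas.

The waypoints must appear in the order (3,2), (2,3), with no cell reused.
Route from (5,2): 2× up (reaching (3,2)), right to (3,3), up to (2,3), left to (2,2) — 5 moves in all.
Check: order respected (1 at step 2, 2 at step 4); 5 moves as required.

(5,2), (4,2), (3,2), (3,3), (2,3), (2,2)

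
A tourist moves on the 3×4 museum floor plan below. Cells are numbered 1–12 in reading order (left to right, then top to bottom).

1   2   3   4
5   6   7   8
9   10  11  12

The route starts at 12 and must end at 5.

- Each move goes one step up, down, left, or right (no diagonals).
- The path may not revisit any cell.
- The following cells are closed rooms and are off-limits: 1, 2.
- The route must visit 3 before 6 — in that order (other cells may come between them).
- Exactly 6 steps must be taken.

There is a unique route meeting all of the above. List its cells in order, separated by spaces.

12 8 4 3 7 6 5

The waypoints must appear in the order 3, 6, with no cell reused.
Route from 12: 2× up (reaching 4), left to 3, down to 7, 2× left (reaching 5) — 6 moves in all.
Check: order respected (3 at step 3, 6 at step 5); 6 moves as required.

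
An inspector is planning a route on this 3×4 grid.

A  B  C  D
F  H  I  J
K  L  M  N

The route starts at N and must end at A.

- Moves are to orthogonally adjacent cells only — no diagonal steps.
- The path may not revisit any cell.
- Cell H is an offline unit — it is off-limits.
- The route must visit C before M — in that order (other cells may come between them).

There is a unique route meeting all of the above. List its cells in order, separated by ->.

The waypoints must appear in the order C, M, with no cell reused.
Route from N: 2× up (reaching D), left to C, 2× down (reaching M), 2× left (reaching K), 2× up (reaching A) — 9 moves in all.
Check: order respected (C at step 3, M at step 5).

N -> J -> D -> C -> I -> M -> L -> K -> F -> A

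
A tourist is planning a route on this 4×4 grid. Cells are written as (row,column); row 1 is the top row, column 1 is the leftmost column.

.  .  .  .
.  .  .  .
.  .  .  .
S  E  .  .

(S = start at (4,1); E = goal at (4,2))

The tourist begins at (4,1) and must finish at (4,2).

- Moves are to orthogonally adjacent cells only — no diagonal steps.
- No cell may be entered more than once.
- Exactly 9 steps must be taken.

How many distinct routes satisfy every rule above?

18

Need simple routes of exactly 9 moves from (4,1) to (4,2) (Manhattan distance 1, so 4 moves are spent on a detour and 4 undoing it).
Branch systematically from the start, pruning whenever the remaining move budget drops below the Manhattan distance to (4,2) or differs from it in parity. Every completion starts via (3,1): 18 (no valid completion starts via (4,2)).
That gives 18 routes.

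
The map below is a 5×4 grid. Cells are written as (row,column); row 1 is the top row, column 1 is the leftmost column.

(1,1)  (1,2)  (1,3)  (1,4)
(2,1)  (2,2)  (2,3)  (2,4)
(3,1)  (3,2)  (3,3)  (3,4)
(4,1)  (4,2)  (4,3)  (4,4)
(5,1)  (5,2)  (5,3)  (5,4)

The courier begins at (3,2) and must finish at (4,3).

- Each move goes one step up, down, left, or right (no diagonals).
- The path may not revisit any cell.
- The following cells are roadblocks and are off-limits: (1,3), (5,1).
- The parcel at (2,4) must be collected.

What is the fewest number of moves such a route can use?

6

Any route passes through (2,4) somewhere between (3,2) and (4,3). Summing Manhattan distances along the two legs ((3,2) → (2,4) → (4,3)) gives a lower bound of 3 + 3 = 6 moves.
A route of 6 moves achieves this: (3,2) → (2,2) → (2,3) → (2,4) → (3,4) → (4,4) → (4,3).
Since 6 matches the lower bound, it is optimal.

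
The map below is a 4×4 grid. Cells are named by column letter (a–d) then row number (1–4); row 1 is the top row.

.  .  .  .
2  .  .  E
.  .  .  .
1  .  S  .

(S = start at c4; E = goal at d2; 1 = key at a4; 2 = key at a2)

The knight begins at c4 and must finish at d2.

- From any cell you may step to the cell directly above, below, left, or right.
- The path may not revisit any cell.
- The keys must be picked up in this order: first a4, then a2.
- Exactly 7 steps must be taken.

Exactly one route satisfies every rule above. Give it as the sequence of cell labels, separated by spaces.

The waypoints must appear in the order a4, a2, with no cell reused.
Route from c4: 2× left (reaching a4), 2× up (reaching a2), 3× right (reaching d2) — 7 moves in all.
Check: order respected (1 at step 2, 2 at step 4); 7 moves as required.

c4 b4 a4 a3 a2 b2 c2 d2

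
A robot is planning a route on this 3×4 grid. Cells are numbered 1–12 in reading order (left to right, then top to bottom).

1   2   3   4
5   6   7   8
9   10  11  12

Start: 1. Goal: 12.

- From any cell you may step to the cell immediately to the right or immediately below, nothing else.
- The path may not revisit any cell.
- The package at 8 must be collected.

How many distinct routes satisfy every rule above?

A right/down-only route from 1 to 12 makes exactly 2 down-moves and 3 right-moves in some order.
With no other constraints that would be C(5,2) = 10 routes.
Split at 8 and multiply the segment counts: 1→8: 4; 8→12: 1; product = 4.
That gives 4 routes.

4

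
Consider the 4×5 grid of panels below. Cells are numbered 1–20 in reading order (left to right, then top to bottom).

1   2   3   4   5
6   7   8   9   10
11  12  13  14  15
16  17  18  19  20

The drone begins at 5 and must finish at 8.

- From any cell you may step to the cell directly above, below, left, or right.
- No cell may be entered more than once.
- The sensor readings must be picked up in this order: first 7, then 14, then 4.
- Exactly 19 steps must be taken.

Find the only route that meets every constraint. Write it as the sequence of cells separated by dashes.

5 - 10 - 15 - 20 - 19 - 18 - 17 - 16 - 11 - 6 - 1 - 2 - 7 - 12 - 13 - 14 - 9 - 4 - 3 - 8

The waypoints must appear in the order 7, 14, 4, with no cell reused.
Route from 5: down 3 to 20, left 4 to 16, up 3 to 1, right 1 to 2, down 2 to 12, right 2 to 14, up 2 to 4, left 1 to 3, down 1 to 8 — 19 moves in all.
Check: order respected (7 at step 12, 14 at step 15, 4 at step 17); 19 moves as required.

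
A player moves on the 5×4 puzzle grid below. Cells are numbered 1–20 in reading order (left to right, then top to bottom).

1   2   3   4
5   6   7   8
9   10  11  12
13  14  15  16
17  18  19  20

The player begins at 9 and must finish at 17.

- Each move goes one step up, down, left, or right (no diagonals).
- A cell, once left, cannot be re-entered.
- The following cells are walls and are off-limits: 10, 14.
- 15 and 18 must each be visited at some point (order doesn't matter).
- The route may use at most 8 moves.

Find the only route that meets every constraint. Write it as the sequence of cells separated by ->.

9 -> 5 -> 6 -> 7 -> 11 -> 15 -> 19 -> 18 -> 17

The budget equals the shortest possible length, so every move has to be on a shortest route through the required cells.
Route from 9: up to 5, 2× right (reaching 7), 3× down (reaching 19), 2× left (reaching 17) — 8 moves in all.
Check: all required cells visited; 8 ≤ 8 moves.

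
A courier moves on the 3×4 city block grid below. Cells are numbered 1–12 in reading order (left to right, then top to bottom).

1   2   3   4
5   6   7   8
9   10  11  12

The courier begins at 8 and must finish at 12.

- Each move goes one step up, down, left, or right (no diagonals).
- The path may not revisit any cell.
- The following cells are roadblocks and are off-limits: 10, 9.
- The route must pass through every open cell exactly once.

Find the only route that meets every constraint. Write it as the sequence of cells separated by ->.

Need to visit all 10 open cells exactly once, starting at 8 and ending at 12.
Cell 11 has only two open neighbours (7 and 12), so the path must pass straight through it: one of those is the cell it's entered from and the other is where it exits.
Route from 8: up 1 to 4, left 3 to 1, down 1 to 5, right 2 to 7, down 1 to 11, right 1 to 12 — 9 moves in all.
Check: all 10 open cells covered.

8 -> 4 -> 3 -> 2 -> 1 -> 5 -> 6 -> 7 -> 11 -> 12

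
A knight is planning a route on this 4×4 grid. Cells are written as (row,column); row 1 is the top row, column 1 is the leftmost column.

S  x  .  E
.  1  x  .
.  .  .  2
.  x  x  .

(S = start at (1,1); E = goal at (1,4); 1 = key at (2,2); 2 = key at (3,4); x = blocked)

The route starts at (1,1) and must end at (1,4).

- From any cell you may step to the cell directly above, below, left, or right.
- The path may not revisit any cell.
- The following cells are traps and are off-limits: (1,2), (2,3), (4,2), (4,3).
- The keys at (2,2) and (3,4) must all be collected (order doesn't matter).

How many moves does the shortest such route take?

Any route passes through (2,2) and (3,4) in some order between (1,1) and (1,4). Summing Manhattan distances along each leg and taking the cheapest ordering ((1,1) → (2,2) → (3,4) → (1,4)) gives a lower bound of 2 + 3 + 2 = 7 moves.
A route of 7 moves achieves this: (1,1) → (2,1) → (2,2) → (3,2) → (3,3) → (3,4) → (2,4) → (1,4).
Since 7 matches the lower bound, it is optimal.

7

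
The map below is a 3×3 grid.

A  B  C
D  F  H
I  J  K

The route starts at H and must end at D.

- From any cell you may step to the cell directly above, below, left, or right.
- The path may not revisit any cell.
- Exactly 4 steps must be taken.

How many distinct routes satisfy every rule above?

6

Need simple routes of exactly 4 moves from H to D (Manhattan distance 2, so 1 moves are spent on a detour and 1 undoing it).
Enumerating: H C B F D | H C B A D | H K J F D | H K J I D | H F B A D | H F J I D.
That gives 6 routes.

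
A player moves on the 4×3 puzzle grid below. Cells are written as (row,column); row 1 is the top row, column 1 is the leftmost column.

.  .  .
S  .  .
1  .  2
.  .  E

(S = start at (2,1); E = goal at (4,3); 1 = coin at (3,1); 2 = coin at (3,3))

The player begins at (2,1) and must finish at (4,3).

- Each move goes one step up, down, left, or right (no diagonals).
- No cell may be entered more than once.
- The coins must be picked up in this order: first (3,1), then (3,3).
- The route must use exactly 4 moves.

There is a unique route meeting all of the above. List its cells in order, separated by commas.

The waypoints must appear in the order (3,1), (3,3), with no cell reused.
Route from (2,1): down to (3,1), 2× right (reaching (3,3)), down to (4,3) — 4 moves in all.
Check: order respected (1 at step 1, 2 at step 3); 4 moves as required.

(2,1), (3,1), (3,2), (3,3), (4,3)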